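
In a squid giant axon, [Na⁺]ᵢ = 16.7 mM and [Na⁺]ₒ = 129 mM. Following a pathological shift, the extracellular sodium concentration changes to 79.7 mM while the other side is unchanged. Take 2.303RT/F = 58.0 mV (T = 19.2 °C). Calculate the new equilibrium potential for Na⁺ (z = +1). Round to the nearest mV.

39 mV

After the shift: [Na⁺]_out = 79.7, [Na⁺]_in = 16.7 mM.
E_new = (58.0/1)·log₁₀(79.7/16.7) = 58.00 · (0.6787) = 39.37 mV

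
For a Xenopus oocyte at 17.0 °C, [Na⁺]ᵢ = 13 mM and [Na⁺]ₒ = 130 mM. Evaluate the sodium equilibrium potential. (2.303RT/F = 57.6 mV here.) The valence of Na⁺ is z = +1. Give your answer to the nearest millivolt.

58 mV

E = (57.6/z) · log₁₀([Na⁺]_out/[Na⁺]_in) with z = +1.
= (57.6/1) · log₁₀(130/13) = 57.60 · log₁₀(10)
= 57.60 · (1.0000) = 57.60 mV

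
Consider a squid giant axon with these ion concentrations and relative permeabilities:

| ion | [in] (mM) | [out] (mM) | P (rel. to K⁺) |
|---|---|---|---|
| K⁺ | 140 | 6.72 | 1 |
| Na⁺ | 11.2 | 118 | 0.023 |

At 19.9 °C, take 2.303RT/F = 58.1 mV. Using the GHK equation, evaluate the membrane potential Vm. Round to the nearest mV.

-68 mV

Vm = 58.1 · log₁₀[(Σ P·[cation]ₒ + Σ P·[anion]ᵢ) / (Σ P·[cation]ᵢ + Σ P·[anion]ₒ)]
Numerator = 1×6.72 + 0.023×118 = 9.434
Denominator = 1×140 + 0.023×11.2 = 140.3
Vm = 58.1 · log₁₀(0.067262) = 58.1 × (-1.1722) = -68.11 mV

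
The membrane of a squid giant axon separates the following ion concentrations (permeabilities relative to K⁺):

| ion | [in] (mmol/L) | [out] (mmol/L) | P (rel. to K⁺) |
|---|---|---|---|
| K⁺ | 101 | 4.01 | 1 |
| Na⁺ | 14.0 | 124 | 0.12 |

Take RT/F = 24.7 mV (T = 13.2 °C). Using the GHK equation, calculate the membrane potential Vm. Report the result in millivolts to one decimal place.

-41.8 mV

Vm = 24.7 · ln[(Σ P·[cation]ₒ + Σ P·[anion]ᵢ) / (Σ P·[cation]ᵢ + Σ P·[anion]ₒ)]
Numerator = 1×4.01 + 0.12×124 = 18.89
Denominator = 1×101 + 0.12×14.0 = 102.7
Vm = 24.7 · ln(0.18397) = 24.7 × (-1.6930) = -41.82 mV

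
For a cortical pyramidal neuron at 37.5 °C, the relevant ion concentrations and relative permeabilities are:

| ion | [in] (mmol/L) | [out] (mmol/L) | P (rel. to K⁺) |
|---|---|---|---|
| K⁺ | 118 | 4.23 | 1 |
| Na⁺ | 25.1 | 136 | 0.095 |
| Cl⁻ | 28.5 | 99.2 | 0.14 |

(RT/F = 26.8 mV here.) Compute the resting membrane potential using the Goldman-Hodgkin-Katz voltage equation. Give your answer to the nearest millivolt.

-50 mV

Vm = 26.8 · ln[(Σ P·[cation]ₒ + Σ P·[anion]ᵢ) / (Σ P·[cation]ᵢ + Σ P·[anion]ₒ)]
Numerator = 1×4.23 + 0.095×136 + 0.14×28.5 = 21.14
Denominator = 1×118 + 0.095×25.1 + 0.14×99.2 = 134.3
Vm = 26.8 · ln(0.15744) = 26.8 × (-1.8487) = -49.55 mV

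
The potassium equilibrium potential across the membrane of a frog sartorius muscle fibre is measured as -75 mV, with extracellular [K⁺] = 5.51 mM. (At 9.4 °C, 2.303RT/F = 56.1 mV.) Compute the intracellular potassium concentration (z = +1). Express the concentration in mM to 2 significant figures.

Nernst: E = (56.1/1) · log₁₀([out]/[in]), so log₁₀([out]/[in]) = -75.0 × 1 / 56.1 = -1.3369.
[out]/[in] = 10^(-1.3369) = 0.04604.
[in] = 5.51 / 0.04604 = 119.7 mM.

120 mM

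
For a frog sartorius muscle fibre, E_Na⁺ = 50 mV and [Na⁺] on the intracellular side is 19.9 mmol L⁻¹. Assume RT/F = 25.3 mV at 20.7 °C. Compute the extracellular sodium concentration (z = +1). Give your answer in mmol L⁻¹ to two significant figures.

140 mmol L⁻¹

Nernst: E = (25.3/1) · ln([out]/[in]), so ln([out]/[in]) = 50.0 × 1 / 25.3 = 1.9763.
[out]/[in] = e^(1.9763) = 7.216.
[out] = 7.216 × 19.9 = 143.6 mmol L⁻¹.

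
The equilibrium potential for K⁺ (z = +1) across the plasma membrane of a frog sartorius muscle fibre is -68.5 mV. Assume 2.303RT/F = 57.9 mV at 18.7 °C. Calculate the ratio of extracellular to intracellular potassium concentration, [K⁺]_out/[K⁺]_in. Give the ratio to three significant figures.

log₁₀([out]/[in]) = E·z/(57.9) = -68.5 × 1 / 57.9 = -1.1831
[out]/[in] = 10^(-1.1831) = 0.0656

0.0656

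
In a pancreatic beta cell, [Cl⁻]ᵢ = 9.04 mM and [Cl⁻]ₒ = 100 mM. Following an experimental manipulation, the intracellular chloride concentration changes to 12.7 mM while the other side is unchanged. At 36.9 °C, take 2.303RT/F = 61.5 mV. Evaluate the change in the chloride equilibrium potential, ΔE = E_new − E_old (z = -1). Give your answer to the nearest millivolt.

E_old = (61.5/-1)·log₁₀(100/9.04) = -64.20 mV
E_new = (61.5/-1)·log₁₀(100/12.7) = -55.12 mV
ΔE = -55.12 − (-64.20) = 9.08 mV

9 mV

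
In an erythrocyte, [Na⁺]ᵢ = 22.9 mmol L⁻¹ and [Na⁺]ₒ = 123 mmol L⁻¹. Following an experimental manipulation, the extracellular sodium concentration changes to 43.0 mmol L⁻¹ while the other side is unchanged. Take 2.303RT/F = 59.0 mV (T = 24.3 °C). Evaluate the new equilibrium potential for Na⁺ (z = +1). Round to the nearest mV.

After the shift: [Na⁺]_out = 43.0, [Na⁺]_in = 22.9 mmol L⁻¹.
E_new = (59.0/1)·log₁₀(43.0/22.9) = 59.00 · (0.2736) = 16.14 mV

16 mV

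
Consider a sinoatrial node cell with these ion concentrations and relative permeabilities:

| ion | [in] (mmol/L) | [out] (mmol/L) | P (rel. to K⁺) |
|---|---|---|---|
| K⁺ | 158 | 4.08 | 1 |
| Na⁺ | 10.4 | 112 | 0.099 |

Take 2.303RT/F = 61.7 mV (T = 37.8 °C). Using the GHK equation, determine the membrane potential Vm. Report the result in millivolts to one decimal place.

Vm = 61.7 · log₁₀[(Σ P·[cation]ₒ + Σ P·[anion]ᵢ) / (Σ P·[cation]ᵢ + Σ P·[anion]ₒ)]
Numerator = 1×4.08 + 0.099×112 = 15.17
Denominator = 1×158 + 0.099×10.4 = 159
Vm = 61.7 · log₁₀(0.095378) = 61.7 × (-1.0205) = -62.97 mV

-63.0 mV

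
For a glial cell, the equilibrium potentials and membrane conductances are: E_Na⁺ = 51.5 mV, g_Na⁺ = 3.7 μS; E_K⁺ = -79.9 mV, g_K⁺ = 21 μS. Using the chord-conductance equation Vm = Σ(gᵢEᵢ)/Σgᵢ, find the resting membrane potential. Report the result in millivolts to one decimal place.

Σ gᵢEᵢ = 3.7·(51.5) + 21·(-79.9) = -1487.35
Σ gᵢ = 3.7 + 21 = 24.7
Vm = -1487.35 / 24.7 = -60.22 mV

-60.2 mV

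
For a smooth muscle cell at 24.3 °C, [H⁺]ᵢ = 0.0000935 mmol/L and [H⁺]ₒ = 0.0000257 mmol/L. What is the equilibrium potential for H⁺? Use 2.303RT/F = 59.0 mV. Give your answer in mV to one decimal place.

E = (59.0/z) · log₁₀([H⁺]_out/[H⁺]_in) with z = +1.
= (59.0/1) · log₁₀(0.0000257/0.0000935) = 59.00 · log₁₀(0.2749)
= 59.00 · (-0.5609) = -33.09 mV

-33.1 mV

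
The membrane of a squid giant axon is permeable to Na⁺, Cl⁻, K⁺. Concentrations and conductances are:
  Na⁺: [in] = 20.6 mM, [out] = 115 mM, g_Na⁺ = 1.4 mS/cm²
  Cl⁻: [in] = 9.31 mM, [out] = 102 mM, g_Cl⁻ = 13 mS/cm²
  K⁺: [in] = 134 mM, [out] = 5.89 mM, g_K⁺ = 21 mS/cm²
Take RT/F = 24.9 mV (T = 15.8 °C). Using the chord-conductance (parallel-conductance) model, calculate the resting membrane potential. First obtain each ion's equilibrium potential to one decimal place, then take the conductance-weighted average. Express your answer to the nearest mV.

-66 mV

E_Na⁺ = (24.9/1)·ln(115/20.6) = 42.8 mV
E_Cl⁻ = (24.9/-1)·ln(102/9.31) = -59.6 mV
E_K⁺ = (24.9/1)·ln(5.89/134) = -77.8 mV
Vm = (Σ gᵢEᵢ)/(Σ gᵢ) = (1.4·42.8 + 13·-59.6 + 21·-77.8) / (1.4 + 13 + 21)
= -2348.68 / 35.4 = -66.35 mV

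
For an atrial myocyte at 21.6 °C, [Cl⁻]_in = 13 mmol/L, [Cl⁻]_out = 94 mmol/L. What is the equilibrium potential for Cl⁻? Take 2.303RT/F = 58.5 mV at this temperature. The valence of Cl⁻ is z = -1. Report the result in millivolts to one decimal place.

-50.3 mV

E = (58.5/z) · log₁₀([Cl⁻]_out/[Cl⁻]_in) with z = -1.
For an anion, dividing by z = -1 reverses the sign.
= (58.5/-1) · log₁₀(94/13) = -58.50 · log₁₀(7.231)
= -58.50 · (0.8592) = -50.26 mV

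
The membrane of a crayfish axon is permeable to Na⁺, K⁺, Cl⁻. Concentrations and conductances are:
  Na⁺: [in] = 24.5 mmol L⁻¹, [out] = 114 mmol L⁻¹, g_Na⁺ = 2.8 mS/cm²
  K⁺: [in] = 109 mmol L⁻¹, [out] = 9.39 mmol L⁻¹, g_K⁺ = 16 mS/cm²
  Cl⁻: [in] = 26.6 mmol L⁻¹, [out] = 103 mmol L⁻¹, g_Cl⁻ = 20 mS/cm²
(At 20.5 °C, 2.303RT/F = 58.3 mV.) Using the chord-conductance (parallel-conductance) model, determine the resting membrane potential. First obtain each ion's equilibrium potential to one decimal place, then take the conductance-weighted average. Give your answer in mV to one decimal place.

E_Na⁺ = (58.3/1)·log₁₀(114/24.5) = 38.9 mV
E_K⁺ = (58.3/1)·log₁₀(9.39/109) = -62.1 mV
E_Cl⁻ = (58.3/-1)·log₁₀(103/26.6) = -34.3 mV
Vm = (Σ gᵢEᵢ)/(Σ gᵢ) = (2.8·38.9 + 16·-62.1 + 20·-34.3) / (2.8 + 16 + 20)
= -1570.68 / 38.8 = -40.48 mV

-40.5 mV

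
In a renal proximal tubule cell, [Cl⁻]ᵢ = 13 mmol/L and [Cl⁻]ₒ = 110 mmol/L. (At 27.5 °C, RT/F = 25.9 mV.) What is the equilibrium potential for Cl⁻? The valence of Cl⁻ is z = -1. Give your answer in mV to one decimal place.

-55.3 mV

E = (25.9/z) · ln([Cl⁻]_out/[Cl⁻]_in) with z = -1.
For an anion, dividing by z = -1 reverses the sign.
= (25.9/-1) · ln(110/13) = -25.90 · ln(8.462)
= -25.90 · (2.1355) = -55.31 mV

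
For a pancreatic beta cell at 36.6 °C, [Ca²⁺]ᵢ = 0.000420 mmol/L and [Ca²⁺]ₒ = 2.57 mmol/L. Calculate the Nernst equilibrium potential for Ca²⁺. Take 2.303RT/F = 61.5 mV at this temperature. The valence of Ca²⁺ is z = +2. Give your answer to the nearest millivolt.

E = (61.5/z) · log₁₀([Ca²⁺]_out/[Ca²⁺]_in) with z = +2.
= (61.5/2) · log₁₀(2.57/0.000420) = 30.75 · log₁₀(6119)
= 30.75 · (3.7867) = 116.44 mV

116 mV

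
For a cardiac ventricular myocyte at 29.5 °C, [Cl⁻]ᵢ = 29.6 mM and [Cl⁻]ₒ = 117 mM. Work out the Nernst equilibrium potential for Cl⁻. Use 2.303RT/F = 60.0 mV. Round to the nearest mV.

-36 mV

E = (60.0/z) · log₁₀([Cl⁻]_out/[Cl⁻]_in) with z = -1.
For an anion, dividing by z = -1 reverses the sign.
= (60.0/-1) · log₁₀(117/29.6) = -60.00 · log₁₀(3.953)
= -60.00 · (0.5969) = -35.81 mV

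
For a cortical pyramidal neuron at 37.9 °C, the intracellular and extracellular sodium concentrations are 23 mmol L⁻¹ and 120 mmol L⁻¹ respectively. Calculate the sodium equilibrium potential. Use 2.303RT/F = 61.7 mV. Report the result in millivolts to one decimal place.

44.3 mV

E = (61.7/z) · log₁₀([Na⁺]_out/[Na⁺]_in) with z = +1.
= (61.7/1) · log₁₀(120/23) = 61.70 · log₁₀(5.217)
= 61.70 · (0.7175) = 44.27 mV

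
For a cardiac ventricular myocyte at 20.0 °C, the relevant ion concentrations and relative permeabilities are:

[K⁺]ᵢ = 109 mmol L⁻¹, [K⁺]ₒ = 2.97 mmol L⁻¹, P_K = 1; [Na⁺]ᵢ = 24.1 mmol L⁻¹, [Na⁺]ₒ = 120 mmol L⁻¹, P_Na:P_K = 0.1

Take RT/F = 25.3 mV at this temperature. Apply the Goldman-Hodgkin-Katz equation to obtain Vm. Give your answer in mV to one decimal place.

Vm = 25.3 · ln[(Σ P·[cation]ₒ + Σ P·[anion]ᵢ) / (Σ P·[cation]ᵢ + Σ P·[anion]ₒ)]
Numerator = 1×2.97 + 0.1×120 = 14.97
Denominator = 1×109 + 0.1×24.1 = 111.4
Vm = 25.3 · ln(0.13437) = 25.3 × (-2.0072) = -50.78 mV

-50.8 mV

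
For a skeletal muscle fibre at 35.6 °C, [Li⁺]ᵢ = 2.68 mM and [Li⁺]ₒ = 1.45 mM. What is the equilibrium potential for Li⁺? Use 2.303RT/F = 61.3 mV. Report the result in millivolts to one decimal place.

-16.4 mV

E = (61.3/z) · log₁₀([Li⁺]_out/[Li⁺]_in) with z = +1.
= (61.3/1) · log₁₀(1.45/2.68) = 61.30 · log₁₀(0.541)
= 61.30 · (-0.2668) = -16.35 mV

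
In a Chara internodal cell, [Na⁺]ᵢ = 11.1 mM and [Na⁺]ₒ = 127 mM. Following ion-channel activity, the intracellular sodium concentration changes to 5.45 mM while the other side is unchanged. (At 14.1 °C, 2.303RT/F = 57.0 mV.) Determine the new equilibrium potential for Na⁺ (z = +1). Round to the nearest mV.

78 mV

After the shift: [Na⁺]_out = 127, [Na⁺]_in = 5.45 mM.
E_new = (57.0/1)·log₁₀(127/5.45) = 57.00 · (1.3674) = 77.94 mV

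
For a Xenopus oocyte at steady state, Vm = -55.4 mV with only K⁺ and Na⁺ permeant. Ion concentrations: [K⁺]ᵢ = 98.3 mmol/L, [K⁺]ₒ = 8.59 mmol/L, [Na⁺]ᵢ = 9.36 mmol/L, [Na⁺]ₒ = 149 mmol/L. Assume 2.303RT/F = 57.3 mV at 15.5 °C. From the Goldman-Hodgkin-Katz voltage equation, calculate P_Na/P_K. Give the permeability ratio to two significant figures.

Let α = P_Na/P_K. GHK: Vm = 57.3·log₁₀[(Kₒ + α·Naₒ)/(Kᵢ + α·Naᵢ)].
10^(Vm/57.3) = 10^(-55.4/57.3) = 0.10793
So 0.10793·(Kᵢ + α·Naᵢ) = Kₒ + α·Naₒ → α = (0.10793·98.3 − 8.59) / (149.0 − 0.10793·9.36)
α = (10.61 − 8.59) / (149.0 − 1.01) = 2.02/148 = 0.01365

0.014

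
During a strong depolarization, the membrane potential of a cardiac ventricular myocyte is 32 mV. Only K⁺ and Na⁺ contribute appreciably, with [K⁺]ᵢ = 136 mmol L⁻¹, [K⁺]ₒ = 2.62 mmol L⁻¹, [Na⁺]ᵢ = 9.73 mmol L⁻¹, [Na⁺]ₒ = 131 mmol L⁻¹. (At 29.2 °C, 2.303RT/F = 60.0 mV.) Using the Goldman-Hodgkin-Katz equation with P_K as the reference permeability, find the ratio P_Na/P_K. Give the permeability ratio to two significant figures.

Let α = P_Na/P_K. GHK: Vm = 60.0·log₁₀[(Kₒ + α·Naₒ)/(Kᵢ + α·Naᵢ)].
10^(Vm/60.0) = 10^(32.0/60.0) = 3.4145
So 3.4145·(Kᵢ + α·Naᵢ) = Kₒ + α·Naₒ → α = (3.4145·136.0 − 2.62) / (131.0 − 3.4145·9.73)
α = (464.4 − 2.62) / (131.0 − 33.22) = 461.8/97.78 = 4.723

4.7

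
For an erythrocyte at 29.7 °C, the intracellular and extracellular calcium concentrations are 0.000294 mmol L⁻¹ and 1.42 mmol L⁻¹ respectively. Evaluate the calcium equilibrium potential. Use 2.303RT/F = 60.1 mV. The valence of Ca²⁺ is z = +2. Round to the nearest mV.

E = (60.1/z) · log₁₀([Ca²⁺]_out/[Ca²⁺]_in) with z = +2.
= (60.1/2) · log₁₀(1.42/0.000294) = 30.05 · log₁₀(4830)
= 30.05 · (3.6839) = 110.70 mV

111 mV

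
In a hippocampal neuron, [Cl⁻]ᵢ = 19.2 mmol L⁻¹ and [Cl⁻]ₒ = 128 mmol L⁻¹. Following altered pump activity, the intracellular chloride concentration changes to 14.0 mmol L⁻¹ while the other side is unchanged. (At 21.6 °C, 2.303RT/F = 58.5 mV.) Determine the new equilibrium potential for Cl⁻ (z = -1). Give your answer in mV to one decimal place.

After the shift: [Cl⁻]_out = 128, [Cl⁻]_in = 14.0 mmol L⁻¹.
E_new = (58.5/-1)·log₁₀(128/14.0) = -58.50 · (0.9611) = -56.22 mV

-56.2 mV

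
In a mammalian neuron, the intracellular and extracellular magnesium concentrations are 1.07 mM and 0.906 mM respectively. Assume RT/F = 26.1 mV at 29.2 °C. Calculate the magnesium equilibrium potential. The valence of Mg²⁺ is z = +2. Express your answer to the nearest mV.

-2 mV

E = (26.1/z) · ln([Mg²⁺]_out/[Mg²⁺]_in) with z = +2.
= (26.1/2) · ln(0.906/1.07) = 13.05 · ln(0.8467)
= 13.05 · (-0.1664) = -2.17 mV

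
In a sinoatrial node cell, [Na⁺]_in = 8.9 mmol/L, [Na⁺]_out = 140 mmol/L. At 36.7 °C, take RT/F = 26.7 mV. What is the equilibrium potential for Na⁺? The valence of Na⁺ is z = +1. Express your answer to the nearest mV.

74 mV

E = (26.7/z) · ln([Na⁺]_out/[Na⁺]_in) with z = +1.
= (26.7/1) · ln(140/8.9) = 26.70 · ln(15.73)
= 26.70 · (2.7556) = 73.57 mV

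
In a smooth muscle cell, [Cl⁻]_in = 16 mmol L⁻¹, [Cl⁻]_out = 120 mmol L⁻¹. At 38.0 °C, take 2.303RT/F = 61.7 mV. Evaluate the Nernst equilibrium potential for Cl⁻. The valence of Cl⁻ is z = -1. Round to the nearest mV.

E = (61.7/z) · log₁₀([Cl⁻]_out/[Cl⁻]_in) with z = -1.
For an anion, dividing by z = -1 reverses the sign.
= (61.7/-1) · log₁₀(120/16) = -61.70 · log₁₀(7.5)
= -61.70 · (0.8751) = -53.99 mV

-54 mV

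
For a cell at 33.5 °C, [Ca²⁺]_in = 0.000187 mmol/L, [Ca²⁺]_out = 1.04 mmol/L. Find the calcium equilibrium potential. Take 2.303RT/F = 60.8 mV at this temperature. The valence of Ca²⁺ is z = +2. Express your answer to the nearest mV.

E = (60.8/z) · log₁₀([Ca²⁺]_out/[Ca²⁺]_in) with z = +2.
= (60.8/2) · log₁₀(1.04/0.000187) = 30.40 · log₁₀(5561)
= 30.40 · (3.7452) = 113.85 mV

114 mV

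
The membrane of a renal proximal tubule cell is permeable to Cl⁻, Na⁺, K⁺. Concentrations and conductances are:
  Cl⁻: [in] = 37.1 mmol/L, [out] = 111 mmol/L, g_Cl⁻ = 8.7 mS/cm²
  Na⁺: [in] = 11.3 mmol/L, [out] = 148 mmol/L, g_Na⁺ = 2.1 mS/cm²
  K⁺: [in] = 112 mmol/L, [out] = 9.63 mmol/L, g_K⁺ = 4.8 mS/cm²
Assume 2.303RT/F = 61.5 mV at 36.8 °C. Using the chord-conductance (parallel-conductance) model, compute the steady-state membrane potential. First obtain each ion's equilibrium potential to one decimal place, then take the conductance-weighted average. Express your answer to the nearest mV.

E_Cl⁻ = (61.5/-1)·log₁₀(111/37.1) = -29.3 mV
E_Na⁺ = (61.5/1)·log₁₀(148/11.3) = 68.7 mV
E_K⁺ = (61.5/1)·log₁₀(9.63/112) = -65.5 mV
Vm = (Σ gᵢEᵢ)/(Σ gᵢ) = (8.7·-29.3 + 2.1·68.7 + 4.8·-65.5) / (8.7 + 2.1 + 4.8)
= -425.04 / 15.6 = -27.25 mV

-27 mV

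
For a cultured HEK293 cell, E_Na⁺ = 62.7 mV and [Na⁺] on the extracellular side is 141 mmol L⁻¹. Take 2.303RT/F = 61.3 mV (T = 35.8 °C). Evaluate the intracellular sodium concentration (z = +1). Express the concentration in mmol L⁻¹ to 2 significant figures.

Nernst: E = (61.3/1) · log₁₀([out]/[in]), so log₁₀([out]/[in]) = 62.7 × 1 / 61.3 = 1.0228.
[out]/[in] = 10^(1.0228) = 10.54.
[in] = 141 / 10.54 = 13.38 mmol L⁻¹.

13 mmol L⁻¹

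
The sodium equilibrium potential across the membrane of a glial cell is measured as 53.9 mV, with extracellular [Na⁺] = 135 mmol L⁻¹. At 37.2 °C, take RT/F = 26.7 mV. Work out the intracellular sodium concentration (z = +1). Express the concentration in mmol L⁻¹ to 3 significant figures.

Nernst: E = (26.7/1) · ln([out]/[in]), so ln([out]/[in]) = 53.9 × 1 / 26.7 = 2.0187.
[out]/[in] = e^(2.0187) = 7.529.
[in] = 135 / 7.529 = 17.93 mmol L⁻¹.

17.9 mmol L⁻¹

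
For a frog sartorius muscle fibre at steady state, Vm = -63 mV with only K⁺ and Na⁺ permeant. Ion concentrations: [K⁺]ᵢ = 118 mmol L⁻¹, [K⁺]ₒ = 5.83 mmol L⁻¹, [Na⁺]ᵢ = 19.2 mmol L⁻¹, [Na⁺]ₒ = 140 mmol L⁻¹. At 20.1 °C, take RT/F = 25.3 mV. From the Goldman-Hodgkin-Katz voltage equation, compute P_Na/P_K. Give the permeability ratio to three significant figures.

0.0286

Let α = P_Na/P_K. GHK: Vm = 25.3·ln[(Kₒ + α·Naₒ)/(Kᵢ + α·Naᵢ)].
e^(Vm/25.3) = e^(-63.0/25.3) = 0.0829
So 0.0829·(Kᵢ + α·Naᵢ) = Kₒ + α·Naₒ → α = (0.0829·118.0 − 5.83) / (140.0 − 0.0829·19.2)
α = (9.782 − 5.83) / (140.0 − 1.592) = 3.952/138.4 = 0.02855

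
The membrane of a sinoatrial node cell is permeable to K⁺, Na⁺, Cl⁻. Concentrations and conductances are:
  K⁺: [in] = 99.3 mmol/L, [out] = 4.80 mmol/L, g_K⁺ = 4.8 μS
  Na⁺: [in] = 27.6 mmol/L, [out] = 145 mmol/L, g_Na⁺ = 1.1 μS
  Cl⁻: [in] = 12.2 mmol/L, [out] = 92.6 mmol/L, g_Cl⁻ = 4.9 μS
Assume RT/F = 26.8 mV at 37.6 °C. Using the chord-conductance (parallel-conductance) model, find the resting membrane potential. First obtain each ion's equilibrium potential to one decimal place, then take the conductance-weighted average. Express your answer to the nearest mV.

-56 mV

E_K⁺ = (26.8/1)·ln(4.80/99.3) = -81.2 mV
E_Na⁺ = (26.8/1)·ln(145/27.6) = 44.5 mV
E_Cl⁻ = (26.8/-1)·ln(92.6/12.2) = -54.3 mV
Vm = (Σ gᵢEᵢ)/(Σ gᵢ) = (4.8·-81.2 + 1.1·44.5 + 4.9·-54.3) / (4.8 + 1.1 + 4.9)
= -606.88 / 10.8 = -56.19 mV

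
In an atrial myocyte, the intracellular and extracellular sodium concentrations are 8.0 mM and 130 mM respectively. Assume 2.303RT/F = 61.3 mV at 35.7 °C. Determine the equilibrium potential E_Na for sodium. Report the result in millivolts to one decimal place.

E = (61.3/z) · log₁₀([Na⁺]_out/[Na⁺]_in) with z = +1.
= (61.3/1) · log₁₀(130/8.0) = 61.30 · log₁₀(16.25)
= 61.30 · (1.2109) = 74.23 mV

74.2 mV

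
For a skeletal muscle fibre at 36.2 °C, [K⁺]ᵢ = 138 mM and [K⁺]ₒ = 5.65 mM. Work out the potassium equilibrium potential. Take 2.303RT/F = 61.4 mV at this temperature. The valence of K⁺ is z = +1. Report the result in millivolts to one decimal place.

-85.2 mV

E = (61.4/z) · log₁₀([K⁺]_out/[K⁺]_in) with z = +1.
= (61.4/1) · log₁₀(5.65/138) = 61.40 · log₁₀(0.04094)
= 61.40 · (-1.3878) = -85.21 mV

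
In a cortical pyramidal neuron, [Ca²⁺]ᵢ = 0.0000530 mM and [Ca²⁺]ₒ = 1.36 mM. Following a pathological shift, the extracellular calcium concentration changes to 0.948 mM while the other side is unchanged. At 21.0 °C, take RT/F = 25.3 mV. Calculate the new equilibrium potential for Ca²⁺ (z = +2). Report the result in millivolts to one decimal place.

123.9 mV

After the shift: [Ca²⁺]_out = 0.948, [Ca²⁺]_in = 0.0000530 mM.
E_new = (25.3/2)·ln(0.948/0.0000530) = 12.65 · (9.7918) = 123.87 mV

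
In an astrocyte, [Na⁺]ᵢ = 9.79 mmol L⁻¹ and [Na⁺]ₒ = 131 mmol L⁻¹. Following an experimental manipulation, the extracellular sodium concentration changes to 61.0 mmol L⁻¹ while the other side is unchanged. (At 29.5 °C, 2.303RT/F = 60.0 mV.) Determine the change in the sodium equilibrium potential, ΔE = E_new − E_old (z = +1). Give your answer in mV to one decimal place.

-19.9 mV

E_old = (60.0/1)·log₁₀(131/9.79) = 67.59 mV
E_new = (60.0/1)·log₁₀(61.0/9.79) = 47.67 mV
ΔE = 47.67 − (67.59) = -19.92 mV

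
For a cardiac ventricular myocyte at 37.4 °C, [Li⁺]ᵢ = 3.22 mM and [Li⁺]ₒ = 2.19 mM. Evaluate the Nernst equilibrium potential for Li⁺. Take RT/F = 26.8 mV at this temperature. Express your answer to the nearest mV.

E = (26.8/z) · ln([Li⁺]_out/[Li⁺]_in) with z = +1.
= (26.8/1) · ln(2.19/3.22) = 26.80 · ln(0.6801)
= 26.80 · (-0.3855) = -10.33 mV

-10 mV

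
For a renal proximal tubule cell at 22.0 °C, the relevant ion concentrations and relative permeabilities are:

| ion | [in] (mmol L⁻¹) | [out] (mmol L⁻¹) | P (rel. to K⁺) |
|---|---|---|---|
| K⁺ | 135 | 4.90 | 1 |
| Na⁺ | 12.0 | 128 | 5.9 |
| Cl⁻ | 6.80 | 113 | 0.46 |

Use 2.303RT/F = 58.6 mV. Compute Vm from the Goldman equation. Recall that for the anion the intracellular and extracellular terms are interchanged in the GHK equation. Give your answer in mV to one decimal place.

Vm = 58.6 · log₁₀[(Σ P·[cation]ₒ + Σ P·[anion]ᵢ) / (Σ P·[cation]ᵢ + Σ P·[anion]ₒ)]
Numerator = 1×4.90 + 5.9×128 + 0.46×6.80 = 763.2
Denominator = 1×135 + 5.9×12.0 + 0.46×113 = 257.8
Vm = 58.6 · log₁₀(2.9608) = 58.6 × (0.4714) = 27.62 mV

27.6 mV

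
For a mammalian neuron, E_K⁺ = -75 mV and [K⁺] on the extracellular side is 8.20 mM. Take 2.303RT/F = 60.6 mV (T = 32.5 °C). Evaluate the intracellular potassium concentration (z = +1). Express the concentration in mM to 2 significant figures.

140 mM

Nernst: E = (60.6/1) · log₁₀([out]/[in]), so log₁₀([out]/[in]) = -75.0 × 1 / 60.6 = -1.2376.
[out]/[in] = 10^(-1.2376) = 0.05786.
[in] = 8.20 / 0.05786 = 141.7 mM.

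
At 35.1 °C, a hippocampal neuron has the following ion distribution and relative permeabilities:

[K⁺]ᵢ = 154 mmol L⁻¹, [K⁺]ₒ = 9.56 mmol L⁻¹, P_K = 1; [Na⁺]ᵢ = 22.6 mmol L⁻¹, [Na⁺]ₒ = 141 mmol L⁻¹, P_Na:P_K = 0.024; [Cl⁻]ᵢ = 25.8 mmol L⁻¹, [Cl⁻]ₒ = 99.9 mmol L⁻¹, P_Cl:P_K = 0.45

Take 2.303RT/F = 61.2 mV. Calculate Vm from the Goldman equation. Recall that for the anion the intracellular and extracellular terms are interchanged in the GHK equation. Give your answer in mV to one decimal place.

Vm = 61.2 · log₁₀[(Σ P·[cation]ₒ + Σ P·[anion]ᵢ) / (Σ P·[cation]ᵢ + Σ P·[anion]ₒ)]
Numerator = 1×9.56 + 0.024×141 + 0.45×25.8 = 24.55
Denominator = 1×154 + 0.024×22.6 + 0.45×99.9 = 199.5
Vm = 61.2 · log₁₀(0.12308) = 61.2 × (-0.9098) = -55.68 mV

-55.7 mV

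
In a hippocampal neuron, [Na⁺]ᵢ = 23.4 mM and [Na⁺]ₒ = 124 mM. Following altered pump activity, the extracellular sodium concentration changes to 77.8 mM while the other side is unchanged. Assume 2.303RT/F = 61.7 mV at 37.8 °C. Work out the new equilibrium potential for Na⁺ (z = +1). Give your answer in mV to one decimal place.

After the shift: [Na⁺]_out = 77.8, [Na⁺]_in = 23.4 mM.
E_new = (61.7/1)·log₁₀(77.8/23.4) = 61.70 · (0.5218) = 32.19 mV

32.2 mV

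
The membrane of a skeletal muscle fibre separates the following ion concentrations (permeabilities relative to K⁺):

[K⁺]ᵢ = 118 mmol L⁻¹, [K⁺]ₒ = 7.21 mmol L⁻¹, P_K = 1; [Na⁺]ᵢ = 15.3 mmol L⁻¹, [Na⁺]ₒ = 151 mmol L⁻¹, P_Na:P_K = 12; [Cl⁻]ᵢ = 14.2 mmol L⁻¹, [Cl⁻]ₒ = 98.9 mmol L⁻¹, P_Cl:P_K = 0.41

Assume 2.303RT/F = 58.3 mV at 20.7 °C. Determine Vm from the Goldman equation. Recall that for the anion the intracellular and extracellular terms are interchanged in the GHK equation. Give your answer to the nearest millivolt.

42 mV

Vm = 58.3 · log₁₀[(Σ P·[cation]ₒ + Σ P·[anion]ᵢ) / (Σ P·[cation]ᵢ + Σ P·[anion]ₒ)]
Numerator = 1×7.21 + 12×151 + 0.41×14.2 = 1825
Denominator = 1×118 + 12×15.3 + 0.41×98.9 = 342.1
Vm = 58.3 · log₁₀(5.334) = 58.3 × (0.7271) = 42.39 mV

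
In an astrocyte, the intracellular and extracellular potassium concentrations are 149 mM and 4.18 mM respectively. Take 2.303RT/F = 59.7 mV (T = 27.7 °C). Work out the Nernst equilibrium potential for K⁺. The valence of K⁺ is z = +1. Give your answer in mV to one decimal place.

E = (59.7/z) · log₁₀([K⁺]_out/[K⁺]_in) with z = +1.
= (59.7/1) · log₁₀(4.18/149) = 59.70 · log₁₀(0.02805)
= 59.70 · (-1.5520) = -92.65 mV

-92.7 mV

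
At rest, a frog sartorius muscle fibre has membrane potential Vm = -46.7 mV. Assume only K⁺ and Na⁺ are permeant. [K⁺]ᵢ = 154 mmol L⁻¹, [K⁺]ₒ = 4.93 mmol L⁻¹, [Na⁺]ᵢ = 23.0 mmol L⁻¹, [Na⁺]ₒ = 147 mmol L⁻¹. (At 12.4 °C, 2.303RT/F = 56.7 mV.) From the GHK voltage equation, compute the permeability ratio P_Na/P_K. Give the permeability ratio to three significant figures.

Let α = P_Na/P_K. GHK: Vm = 56.7·log₁₀[(Kₒ + α·Naₒ)/(Kᵢ + α·Naᵢ)].
10^(Vm/56.7) = 10^(-46.7/56.7) = 0.1501
So 0.1501·(Kᵢ + α·Naᵢ) = Kₒ + α·Naₒ → α = (0.1501·154.0 − 4.93) / (147.0 − 0.1501·23.0)
α = (23.11 − 4.93) / (147.0 − 3.452) = 18.18/143.5 = 0.1267

0.127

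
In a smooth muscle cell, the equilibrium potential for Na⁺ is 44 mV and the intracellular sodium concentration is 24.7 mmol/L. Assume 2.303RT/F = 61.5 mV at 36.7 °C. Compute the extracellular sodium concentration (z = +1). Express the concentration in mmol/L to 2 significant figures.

Nernst: E = (61.5/1) · log₁₀([out]/[in]), so log₁₀([out]/[in]) = 44.0 × 1 / 61.5 = 0.7154.
[out]/[in] = 10^(0.7154) = 5.193.
[out] = 5.193 × 24.7 = 128.3 mmol/L.

130 mmol/L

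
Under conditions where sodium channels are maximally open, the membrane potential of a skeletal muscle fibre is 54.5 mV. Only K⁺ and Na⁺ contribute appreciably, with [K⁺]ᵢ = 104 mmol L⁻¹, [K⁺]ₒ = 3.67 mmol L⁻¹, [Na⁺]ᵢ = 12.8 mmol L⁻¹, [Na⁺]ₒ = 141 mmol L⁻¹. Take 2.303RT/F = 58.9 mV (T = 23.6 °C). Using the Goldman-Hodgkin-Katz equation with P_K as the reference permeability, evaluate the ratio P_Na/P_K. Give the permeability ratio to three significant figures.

26.2

Let α = P_Na/P_K. GHK: Vm = 58.9·log₁₀[(Kₒ + α·Naₒ)/(Kᵢ + α·Naᵢ)].
10^(Vm/58.9) = 10^(54.5/58.9) = 8.4197
So 8.4197·(Kᵢ + α·Naᵢ) = Kₒ + α·Naₒ → α = (8.4197·104.0 − 3.67) / (141.0 − 8.4197·12.8)
α = (875.6 − 3.67) / (141.0 − 107.8) = 872/33.23 = 26.24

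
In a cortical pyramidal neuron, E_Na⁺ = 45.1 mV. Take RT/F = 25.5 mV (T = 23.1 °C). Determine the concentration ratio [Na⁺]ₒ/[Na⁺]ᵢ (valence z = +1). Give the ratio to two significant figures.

ln([out]/[in]) = E·z/(25.5) = 45.1 × 1 / 25.5 = 1.7686
[out]/[in] = e^(1.7686) = 5.863

5.9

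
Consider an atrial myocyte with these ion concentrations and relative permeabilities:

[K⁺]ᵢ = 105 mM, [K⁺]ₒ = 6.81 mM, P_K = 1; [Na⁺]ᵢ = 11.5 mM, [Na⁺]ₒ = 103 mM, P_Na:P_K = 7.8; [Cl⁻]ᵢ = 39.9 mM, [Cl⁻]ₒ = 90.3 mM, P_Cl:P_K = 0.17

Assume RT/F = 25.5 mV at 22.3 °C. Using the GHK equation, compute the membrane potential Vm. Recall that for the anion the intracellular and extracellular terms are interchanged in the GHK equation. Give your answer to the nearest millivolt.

Vm = 25.5 · ln[(Σ P·[cation]ₒ + Σ P·[anion]ᵢ) / (Σ P·[cation]ᵢ + Σ P·[anion]ₒ)]
Numerator = 1×6.81 + 7.8×103 + 0.17×39.9 = 817
Denominator = 1×105 + 7.8×11.5 + 0.17×90.3 = 210.1
Vm = 25.5 · ln(3.8895) = 25.5 × (1.3583) = 34.64 mV

35 mV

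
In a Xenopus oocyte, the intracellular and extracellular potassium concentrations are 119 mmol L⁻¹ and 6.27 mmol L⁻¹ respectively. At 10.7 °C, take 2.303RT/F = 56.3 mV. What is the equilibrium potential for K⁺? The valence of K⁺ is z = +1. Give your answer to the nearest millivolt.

-72 mV

E = (56.3/z) · log₁₀([K⁺]_out/[K⁺]_in) with z = +1.
= (56.3/1) · log₁₀(6.27/119) = 56.30 · log₁₀(0.05269)
= 56.30 · (-1.2783) = -71.97 mV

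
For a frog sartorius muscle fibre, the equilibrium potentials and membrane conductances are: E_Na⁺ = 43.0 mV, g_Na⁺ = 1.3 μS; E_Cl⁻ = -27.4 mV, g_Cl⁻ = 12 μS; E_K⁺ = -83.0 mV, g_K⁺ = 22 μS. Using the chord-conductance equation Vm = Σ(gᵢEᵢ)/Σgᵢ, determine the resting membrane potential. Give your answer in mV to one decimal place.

Σ gᵢEᵢ = 1.3·(43.0) + 12·(-27.4) + 22·(-83.0) = -2098.90
Σ gᵢ = 1.3 + 12 + 22 = 35.3
Vm = -2098.90 / 35.3 = -59.46 mV

-59.5 mV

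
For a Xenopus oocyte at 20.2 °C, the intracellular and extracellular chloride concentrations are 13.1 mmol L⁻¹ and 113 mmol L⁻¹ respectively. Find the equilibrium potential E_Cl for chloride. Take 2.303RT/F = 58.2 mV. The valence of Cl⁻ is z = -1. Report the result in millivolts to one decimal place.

E = (58.2/z) · log₁₀([Cl⁻]_out/[Cl⁻]_in) with z = -1.
For an anion, dividing by z = -1 reverses the sign.
= (58.2/-1) · log₁₀(113/13.1) = -58.20 · log₁₀(8.626)
= -58.20 · (0.9358) = -54.46 mV

-54.5 mV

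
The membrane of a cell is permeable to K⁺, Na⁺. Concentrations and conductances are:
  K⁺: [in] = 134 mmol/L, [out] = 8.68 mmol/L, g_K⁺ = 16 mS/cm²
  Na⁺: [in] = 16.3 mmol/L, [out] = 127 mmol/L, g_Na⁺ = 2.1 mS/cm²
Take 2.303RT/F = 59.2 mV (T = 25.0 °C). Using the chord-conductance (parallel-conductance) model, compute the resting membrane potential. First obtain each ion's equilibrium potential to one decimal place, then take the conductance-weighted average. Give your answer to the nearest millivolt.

E_K⁺ = (59.2/1)·log₁₀(8.68/134) = -70.4 mV
E_Na⁺ = (59.2/1)·log₁₀(127/16.3) = 52.8 mV
Vm = (Σ gᵢEᵢ)/(Σ gᵢ) = (16·-70.4 + 2.1·52.8) / (16 + 2.1)
= -1015.52 / 18.1 = -56.11 mV

-56 mV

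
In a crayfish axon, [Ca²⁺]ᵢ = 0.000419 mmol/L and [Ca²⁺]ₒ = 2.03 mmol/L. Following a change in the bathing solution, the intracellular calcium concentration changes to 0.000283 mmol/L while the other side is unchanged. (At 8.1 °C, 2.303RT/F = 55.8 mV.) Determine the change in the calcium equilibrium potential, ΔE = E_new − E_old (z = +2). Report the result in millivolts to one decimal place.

4.8 mV

E_old = (55.8/2)·log₁₀(2.03/0.000419) = 102.82 mV
E_new = (55.8/2)·log₁₀(2.03/0.000283) = 107.57 mV
ΔE = 107.57 − (102.82) = 4.75 mV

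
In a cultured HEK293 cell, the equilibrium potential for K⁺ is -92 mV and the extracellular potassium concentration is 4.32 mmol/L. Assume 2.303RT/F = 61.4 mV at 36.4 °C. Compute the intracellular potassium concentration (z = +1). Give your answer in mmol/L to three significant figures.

136 mmol/L

Nernst: E = (61.4/1) · log₁₀([out]/[in]), so log₁₀([out]/[in]) = -92.0 × 1 / 61.4 = -1.4984.
[out]/[in] = 10^(-1.4984) = 0.03174.
[in] = 4.32 / 0.03174 = 136.1 mmol/L.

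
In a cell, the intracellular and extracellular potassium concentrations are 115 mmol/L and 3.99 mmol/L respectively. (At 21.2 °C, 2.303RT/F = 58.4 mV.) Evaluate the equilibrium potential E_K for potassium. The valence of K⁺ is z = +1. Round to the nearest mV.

E = (58.4/z) · log₁₀([K⁺]_out/[K⁺]_in) with z = +1.
= (58.4/1) · log₁₀(3.99/115) = 58.40 · log₁₀(0.0347)
= 58.40 · (-1.4597) = -85.25 mV

-85 mV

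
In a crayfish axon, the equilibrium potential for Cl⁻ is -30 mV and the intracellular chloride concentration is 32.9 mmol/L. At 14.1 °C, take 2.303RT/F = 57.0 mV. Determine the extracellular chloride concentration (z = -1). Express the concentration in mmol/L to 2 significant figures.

110 mmol/L

Nernst: E = (57.0/-1) · log₁₀([out]/[in]), so log₁₀([out]/[in]) = -30.0 × -1 / 57.0 = 0.5263.
[out]/[in] = 10^(0.5263) = 3.36.
[out] = 3.36 × 32.9 = 110.5 mmol/L.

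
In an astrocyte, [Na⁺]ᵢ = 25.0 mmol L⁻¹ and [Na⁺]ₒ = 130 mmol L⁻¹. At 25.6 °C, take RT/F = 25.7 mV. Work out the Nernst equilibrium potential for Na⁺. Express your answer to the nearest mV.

42 mV

E = (25.7/z) · ln([Na⁺]_out/[Na⁺]_in) with z = +1.
= (25.7/1) · ln(130/25.0) = 25.70 · ln(5.2)
= 25.70 · (1.6487) = 42.37 mV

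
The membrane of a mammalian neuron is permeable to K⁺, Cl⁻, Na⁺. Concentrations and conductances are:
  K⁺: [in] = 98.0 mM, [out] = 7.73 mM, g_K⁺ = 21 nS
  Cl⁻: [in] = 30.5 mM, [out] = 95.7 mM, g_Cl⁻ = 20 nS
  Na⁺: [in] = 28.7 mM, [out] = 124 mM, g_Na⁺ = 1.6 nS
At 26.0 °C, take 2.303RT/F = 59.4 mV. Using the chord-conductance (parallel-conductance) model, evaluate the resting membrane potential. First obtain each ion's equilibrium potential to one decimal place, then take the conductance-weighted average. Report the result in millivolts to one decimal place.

-44.7 mV

E_K⁺ = (59.4/1)·log₁₀(7.73/98.0) = -65.5 mV
E_Cl⁻ = (59.4/-1)·log₁₀(95.7/30.5) = -29.5 mV
E_Na⁺ = (59.4/1)·log₁₀(124/28.7) = 37.8 mV
Vm = (Σ gᵢEᵢ)/(Σ gᵢ) = (21·-65.5 + 20·-29.5 + 1.6·37.8) / (21 + 20 + 1.6)
= -1905.02 / 42.6 = -44.72 mV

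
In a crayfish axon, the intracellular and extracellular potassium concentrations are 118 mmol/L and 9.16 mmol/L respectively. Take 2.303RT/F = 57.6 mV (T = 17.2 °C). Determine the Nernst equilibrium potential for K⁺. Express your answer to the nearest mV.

-64 mV

E = (57.6/z) · log₁₀([K⁺]_out/[K⁺]_in) with z = +1.
= (57.6/1) · log₁₀(9.16/118) = 57.60 · log₁₀(0.07763)
= 57.60 · (-1.1100) = -63.94 mV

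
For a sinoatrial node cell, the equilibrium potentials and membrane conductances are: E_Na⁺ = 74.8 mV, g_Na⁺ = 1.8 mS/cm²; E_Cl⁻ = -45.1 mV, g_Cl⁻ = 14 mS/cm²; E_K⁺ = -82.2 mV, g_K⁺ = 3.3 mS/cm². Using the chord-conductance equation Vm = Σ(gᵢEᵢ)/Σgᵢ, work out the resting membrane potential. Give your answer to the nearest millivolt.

-40 mV

Σ gᵢEᵢ = 1.8·(74.8) + 14·(-45.1) + 3.3·(-82.2) = -768.02
Σ gᵢ = 1.8 + 14 + 3.3 = 19.1
Vm = -768.02 / 19.1 = -40.21 mV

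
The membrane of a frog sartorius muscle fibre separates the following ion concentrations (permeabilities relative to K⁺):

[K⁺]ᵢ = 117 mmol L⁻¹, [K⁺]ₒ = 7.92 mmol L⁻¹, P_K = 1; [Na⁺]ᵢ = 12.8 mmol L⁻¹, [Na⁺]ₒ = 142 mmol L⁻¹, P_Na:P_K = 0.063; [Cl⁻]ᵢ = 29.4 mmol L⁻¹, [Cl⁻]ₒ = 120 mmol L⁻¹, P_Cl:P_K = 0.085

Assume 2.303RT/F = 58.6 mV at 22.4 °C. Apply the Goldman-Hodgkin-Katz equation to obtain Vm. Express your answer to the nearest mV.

-48 mV

Vm = 58.6 · log₁₀[(Σ P·[cation]ₒ + Σ P·[anion]ᵢ) / (Σ P·[cation]ᵢ + Σ P·[anion]ₒ)]
Numerator = 1×7.92 + 0.063×142 + 0.085×29.4 = 19.36
Denominator = 1×117 + 0.063×12.8 + 0.085×120 = 128
Vm = 58.6 · log₁₀(0.15128) = 58.6 × (-0.8202) = -48.06 mV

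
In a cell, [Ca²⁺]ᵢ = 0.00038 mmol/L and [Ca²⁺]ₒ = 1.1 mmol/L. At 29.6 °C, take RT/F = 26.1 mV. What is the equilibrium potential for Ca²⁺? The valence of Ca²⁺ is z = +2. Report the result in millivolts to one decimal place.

E = (26.1/z) · ln([Ca²⁺]_out/[Ca²⁺]_in) with z = +2.
= (26.1/2) · ln(1.1/0.00038) = 13.05 · ln(2895)
= 13.05 · (7.9706) = 104.02 mV

104.0 mV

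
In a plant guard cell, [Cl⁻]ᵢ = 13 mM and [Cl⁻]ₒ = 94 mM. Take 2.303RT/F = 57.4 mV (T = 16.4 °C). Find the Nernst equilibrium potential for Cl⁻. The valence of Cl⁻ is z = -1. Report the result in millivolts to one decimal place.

-49.3 mV

E = (57.4/z) · log₁₀([Cl⁻]_out/[Cl⁻]_in) with z = -1.
For an anion, dividing by z = -1 reverses the sign.
= (57.4/-1) · log₁₀(94/13) = -57.40 · log₁₀(7.231)
= -57.40 · (0.8592) = -49.32 mV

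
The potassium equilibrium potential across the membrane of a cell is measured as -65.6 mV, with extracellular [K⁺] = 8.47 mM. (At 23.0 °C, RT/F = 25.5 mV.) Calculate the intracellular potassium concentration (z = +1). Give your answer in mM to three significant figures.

111 mM

Nernst: E = (25.5/1) · ln([out]/[in]), so ln([out]/[in]) = -65.6 × 1 / 25.5 = -2.5725.
[out]/[in] = e^(-2.5725) = 0.07634.
[in] = 8.47 / 0.07634 = 110.9 mM.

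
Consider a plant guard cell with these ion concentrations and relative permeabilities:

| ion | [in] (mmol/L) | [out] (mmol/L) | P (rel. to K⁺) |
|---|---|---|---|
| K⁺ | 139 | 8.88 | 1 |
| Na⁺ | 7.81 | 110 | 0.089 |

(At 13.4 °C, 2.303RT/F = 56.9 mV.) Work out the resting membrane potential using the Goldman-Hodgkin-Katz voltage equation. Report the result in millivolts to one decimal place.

Vm = 56.9 · log₁₀[(Σ P·[cation]ₒ + Σ P·[anion]ᵢ) / (Σ P·[cation]ᵢ + Σ P·[anion]ₒ)]
Numerator = 1×8.88 + 0.089×110 = 18.67
Denominator = 1×139 + 0.089×7.81 = 139.7
Vm = 56.9 · log₁₀(0.13365) = 56.9 × (-0.8740) = -49.73 mV

-49.7 mV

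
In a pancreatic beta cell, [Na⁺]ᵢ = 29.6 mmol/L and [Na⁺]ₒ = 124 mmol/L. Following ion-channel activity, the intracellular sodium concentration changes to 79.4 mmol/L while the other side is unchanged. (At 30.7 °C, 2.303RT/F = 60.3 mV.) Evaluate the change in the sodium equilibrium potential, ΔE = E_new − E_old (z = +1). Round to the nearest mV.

-26 mV

E_old = (60.3/1)·log₁₀(124/29.6) = 37.51 mV
E_new = (60.3/1)·log₁₀(124/79.4) = 11.67 mV
ΔE = 11.67 − (37.51) = -25.84 mV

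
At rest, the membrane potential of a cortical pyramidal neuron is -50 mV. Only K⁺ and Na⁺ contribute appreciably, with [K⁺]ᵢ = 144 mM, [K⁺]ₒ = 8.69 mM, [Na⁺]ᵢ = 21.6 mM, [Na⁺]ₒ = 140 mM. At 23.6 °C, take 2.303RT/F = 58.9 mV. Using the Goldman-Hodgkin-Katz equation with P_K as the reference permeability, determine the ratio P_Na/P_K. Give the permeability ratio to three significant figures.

Let α = P_Na/P_K. GHK: Vm = 58.9·log₁₀[(Kₒ + α·Naₒ)/(Kᵢ + α·Naᵢ)].
10^(Vm/58.9) = 10^(-50.0/58.9) = 0.14161
So 0.14161·(Kᵢ + α·Naᵢ) = Kₒ + α·Naₒ → α = (0.14161·144.0 − 8.69) / (140.0 − 0.14161·21.6)
α = (20.39 − 8.69) / (140.0 − 3.059) = 11.7/136.9 = 0.08545

0.0855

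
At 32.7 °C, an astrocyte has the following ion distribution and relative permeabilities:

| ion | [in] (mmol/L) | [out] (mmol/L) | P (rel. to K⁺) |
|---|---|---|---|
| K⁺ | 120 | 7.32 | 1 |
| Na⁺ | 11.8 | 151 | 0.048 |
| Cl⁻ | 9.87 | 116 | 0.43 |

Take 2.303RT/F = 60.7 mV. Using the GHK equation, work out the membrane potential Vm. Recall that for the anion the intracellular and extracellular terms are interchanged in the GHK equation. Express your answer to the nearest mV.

-58 mV

Vm = 60.7 · log₁₀[(Σ P·[cation]ₒ + Σ P·[anion]ᵢ) / (Σ P·[cation]ᵢ + Σ P·[anion]ₒ)]
Numerator = 1×7.32 + 0.048×151 + 0.43×9.87 = 18.81
Denominator = 1×120 + 0.048×11.8 + 0.43×116 = 170.4
Vm = 60.7 · log₁₀(0.11037) = 60.7 × (-0.9572) = -58.10 mV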